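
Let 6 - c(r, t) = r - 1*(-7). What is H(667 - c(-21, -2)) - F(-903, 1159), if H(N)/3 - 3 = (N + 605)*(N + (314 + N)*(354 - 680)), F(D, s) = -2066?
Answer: -1174270009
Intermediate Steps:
c(r, t) = -1 - r (c(r, t) = 6 - (r - 1*(-7)) = 6 - (r + 7) = 6 - (7 + r) = 6 + (-7 - r) = -1 - r)
H(N) = 9 + 3*(-102364 - 325*N)*(605 + N) (H(N) = 9 + 3*((N + 605)*(N + (314 + N)*(354 - 680))) = 9 + 3*((605 + N)*(N + (314 + N)*(-326))) = 9 + 3*((605 + N)*(N + (-102364 - 326*N))) = 9 + 3*((605 + N)*(-102364 - 325*N)) = 9 + 3*((-102364 - 325*N)*(605 + N)) = 9 + 3*(-102364 - 325*N)*(605 + N))
H(667 - c(-21, -2)) - F(-903, 1159) = (-185790651 - 896967*(667 - (-1 - 1*(-21))) - 975*(667 - (-1 - 1*(-21)))²) - 1*(-2066) = (-185790651 - 896967*(667 - (-1 + 21)) - 975*(667 - (-1 + 21))²) + 2066 = (-185790651 - 896967*(667 - 1*20) - 975*(667 - 1*20)²) + 2066 = (-185790651 - 896967*(667 - 20) - 975*(667 - 20)²) + 2066 = (-185790651 - 896967*647 - 975*647²) + 2066 = (-185790651 - 580337649 - 975*418609) + 2066 = (-185790651 - 580337649 - 408143775) + 2066 = -1174272075 + 2066 = -1174270009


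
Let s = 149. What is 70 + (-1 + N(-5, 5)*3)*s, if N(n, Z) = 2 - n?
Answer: 3050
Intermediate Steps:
70 + (-1 + N(-5, 5)*3)*s = 70 + (-1 + (2 - 1*(-5))*3)*149 = 70 + (-1 + (2 + 5)*3)*149 = 70 + (-1 + 7*3)*149 = 70 + (-1 + 21)*149 = 70 + 20*149 = 70 + 2980 = 3050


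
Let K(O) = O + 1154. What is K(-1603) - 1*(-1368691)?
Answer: 1368242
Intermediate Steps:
K(O) = 1154 + O
K(-1603) - 1*(-1368691) = (1154 - 1603) - 1*(-1368691) = -449 + 1368691 = 1368242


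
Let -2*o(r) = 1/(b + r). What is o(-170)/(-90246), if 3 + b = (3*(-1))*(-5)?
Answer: -1/28517736 ≈ -3.5066e-8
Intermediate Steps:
b = 12 (b = -3 + (3*(-1))*(-5) = -3 - 3*(-5) = -3 + 15 = 12)
o(r) = -1/(2*(12 + r))
o(-170)/(-90246) = -1/(24 + 2*(-170))/(-90246) = -1/(24 - 340)*(-1/90246) = -1/(-316)*(-1/90246) = -1*(-1/316)*(-1/90246) = (1/316)*(-1/90246) = -1/28517736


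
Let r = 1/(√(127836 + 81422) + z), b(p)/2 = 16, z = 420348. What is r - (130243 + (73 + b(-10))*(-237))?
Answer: -9307970081205260/88346115923 - √209258/176692231846 ≈ -1.0536e+5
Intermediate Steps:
b(p) = 32 (b(p) = 2*16 = 32)
r = 1/(420348 + √209258) (r = 1/(√(127836 + 81422) + 420348) = 1/(√209258 + 420348) = 1/(420348 + √209258) ≈ 2.3764e-6)
r - (130243 + (73 + b(-10))*(-237)) = (210174/88346115923 - √209258/176692231846) - (130243 + (73 + 32)*(-237)) = (210174/88346115923 - √209258/176692231846) - (130243 + 105*(-237)) = (210174/88346115923 - √209258/176692231846) - (130243 - 24885) = (210174/88346115923 - √209258/176692231846) - 1*105358 = (210174/88346115923 - √209258/176692231846) - 105358 = -9307970081205260/88346115923 - √209258/176692231846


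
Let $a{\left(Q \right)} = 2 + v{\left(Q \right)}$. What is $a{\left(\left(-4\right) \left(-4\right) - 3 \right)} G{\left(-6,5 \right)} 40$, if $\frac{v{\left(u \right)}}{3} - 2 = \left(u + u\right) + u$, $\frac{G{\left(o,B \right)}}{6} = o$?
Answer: $-180000$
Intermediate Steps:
$G{\left(o,B \right)} = 6 o$
$v{\left(u \right)} = 6 + 9 u$ ($v{\left(u \right)} = 6 + 3 \left(\left(u + u\right) + u\right) = 6 + 3 \left(2 u + u\right) = 6 + 3 \cdot 3 u = 6 + 9 u$)
$a{\left(Q \right)} = 8 + 9 Q$ ($a{\left(Q \right)} = 2 + \left(6 + 9 Q\right) = 8 + 9 Q$)
$a{\left(\left(-4\right) \left(-4\right) - 3 \right)} G{\left(-6,5 \right)} 40 = \left(8 + 9 \left(\left(-4\right) \left(-4\right) - 3\right)\right) 6 \left(-6\right) 40 = \left(8 + 9 \left(16 - 3\right)\right) \left(-36\right) 40 = \left(8 + 9 \cdot 13\right) \left(-36\right) 40 = \left(8 + 117\right) \left(-36\right) 40 = 125 \left(-36\right) 40 = \left(-4500\right) 40 = -180000$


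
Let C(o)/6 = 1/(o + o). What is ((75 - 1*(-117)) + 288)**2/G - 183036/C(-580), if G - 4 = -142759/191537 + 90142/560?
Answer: 311676390936611120/8807313047 ≈ 3.5388e+7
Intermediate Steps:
G = 8807313047/53630360 (G = 4 + (-142759/191537 + 90142/560) = 4 + (-142759*1/191537 + 90142*(1/560)) = 4 + (-142759/191537 + 45071/280) = 4 + 8592791607/53630360 = 8807313047/53630360 ≈ 164.22)
C(o) = 3/o (C(o) = 6/(o + o) = 6/((2*o)) = 6*(1/(2*o)) = 3/o)
((75 - 1*(-117)) + 288)**2/G - 183036/C(-580) = ((75 - 1*(-117)) + 288)**2/(8807313047/53630360) - 183036/(3/(-580)) = ((75 + 117) + 288)**2*(53630360/8807313047) - 183036/(3*(-1/580)) = (192 + 288)**2*(53630360/8807313047) - 183036/(-3/580) = 480**2*(53630360/8807313047) - 183036*(-580/3) = 230400*(53630360/8807313047) + 35386960 = 12356434944000/8807313047 + 35386960 = 311676390936611120/8807313047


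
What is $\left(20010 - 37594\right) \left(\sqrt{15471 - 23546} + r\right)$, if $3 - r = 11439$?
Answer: $201090624 - 87920 i \sqrt{323} \approx 2.0109 \cdot 10^{8} - 1.5801 \cdot 10^{6} i$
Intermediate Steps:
$r = -11436$ ($r = 3 - 11439 = -11436$)
$\left(20010 - 37594\right) \left(\sqrt{15471 - 23546} + r\right) = \left(20010 - 37594\right) \left(\sqrt{15471 - 23546} - 11436\right) = - 17584 \left(\sqrt{-8075} - 11436\right) = - 17584 \left(5 i \sqrt{323} - 11436\right) = - 17584 \left(-11436 + 5 i \sqrt{323}\right) = 201090624 - 87920 i \sqrt{323}$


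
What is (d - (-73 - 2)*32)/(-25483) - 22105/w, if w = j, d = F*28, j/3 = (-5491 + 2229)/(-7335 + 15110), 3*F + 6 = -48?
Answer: 4379652279869/249376638 ≈ 17562.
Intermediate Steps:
F = -18 (F = -2 + (⅓)*(-48) = -2 - 16 = -18)
j = -9786/7775 (j = 3*((-5491 + 2229)/(-7335 + 15110)) = 3*(-3262/7775) = -9786/7775 ≈ -1.2586)
d = -504 (d = -18*28 = -504)
w = -9786/7775 ≈ -1.2586
(d - (-73 - 2)*32)/(-25483) - 22105/w = (-504 - (-73 - 2)*32)/(-25483) - 22105/(-9786/7775) = (-504 - (-75)*32)*(-1/25483) - 22105*(-7775/9786) = (-504 - 1*(-2400))*(-1/25483) + 171866375/9786 = (-504 + 2400)*(-1/25483) + 171866375/9786 = 1896*(-1/25483) + 171866375/9786 = -1896/25483 + 171866375/9786 = 4379652279869/249376638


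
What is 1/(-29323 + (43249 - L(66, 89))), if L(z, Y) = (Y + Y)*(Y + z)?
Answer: -1/13664 ≈ -7.3185e-5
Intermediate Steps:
L(z, Y) = 2*Y*(Y + z) (L(z, Y) = (2*Y)*(Y + z) = 2*Y*(Y + z))
1/(-29323 + (43249 - L(66, 89))) = 1/(-29323 + (43249 - 2*89*(89 + 66))) = 1/(-29323 + (43249 - 2*89*155)) = 1/(-29323 + (43249 - 1*27590)) = 1/(-29323 + (43249 - 27590)) = 1/(-29323 + 15659) = 1/(-13664) = -1/13664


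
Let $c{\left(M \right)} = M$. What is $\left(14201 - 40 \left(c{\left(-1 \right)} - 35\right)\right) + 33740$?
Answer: $49381$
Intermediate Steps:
$\left(14201 - 40 \left(c{\left(-1 \right)} - 35\right)\right) + 33740 = \left(14201 - 40 \left(-1 - 35\right)\right) + 33740 = \left(14201 - -1440\right) + 33740 = \left(14201 + 1440\right) + 33740 = 15641 + 33740 = 49381$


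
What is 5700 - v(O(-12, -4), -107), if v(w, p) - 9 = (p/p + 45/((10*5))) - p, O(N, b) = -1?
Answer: 55821/10 ≈ 5582.1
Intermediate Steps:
v(w, p) = 109/10 - p (v(w, p) = 9 + ((p/p + 45/((10*5))) - p) = 9 + ((1 + 45/50) - p) = 9 + ((1 + 45*(1/50)) - p) = 9 + ((1 + 9/10) - p) = 9 + (19/10 - p) = 109/10 - p)
5700 - v(O(-12, -4), -107) = 5700 - (109/10 - 1*(-107)) = 5700 - (109/10 + 107) = 5700 - 1*1179/10 = 5700 - 1179/10 = 55821/10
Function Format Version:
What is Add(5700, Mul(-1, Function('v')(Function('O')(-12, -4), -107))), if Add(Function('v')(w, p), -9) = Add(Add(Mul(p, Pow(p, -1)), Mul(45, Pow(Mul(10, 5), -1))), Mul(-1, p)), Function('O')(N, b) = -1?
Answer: Rational(55821, 10) ≈ 5582.1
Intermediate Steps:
Function('v')(w, p) = Add(Rational(109, 10), Mul(-1, p)) (Function('v')(w, p) = Add(9, Add(Add(Mul(p, Pow(p, -1)), Mul(45, Pow(Mul(10, 5), -1))), Mul(-1, p))) = Add(9, Add(Add(1, Mul(45, Pow(50, -1))), Mul(-1, p))) = Add(9, Add(Add(1, Mul(45, Rational(1, 50))), Mul(-1, p))) = Add(9, Add(Add(1, Rational(9, 10)), Mul(-1, p))) = Add(9, Add(Rational(19, 10), Mul(-1, p))) = Add(Rational(109, 10), Mul(-1, p)))
Add(5700, Mul(-1, Function('v')(Function('O')(-12, -4), -107))) = Add(5700, Mul(-1, Add(Rational(109, 10), Mul(-1, -107)))) = Add(5700, Mul(-1, Add(Rational(109, 10), 107))) = Add(5700, Mul(-1, Rational(1179, 10))) = Add(5700, Rational(-1179, 10)) = Rational(55821, 10)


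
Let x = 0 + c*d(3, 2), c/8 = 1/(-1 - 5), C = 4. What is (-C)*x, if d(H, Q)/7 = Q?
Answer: 224/3 ≈ 74.667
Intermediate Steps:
c = -4/3 (c = 8/(-1 - 5) = 8/(-6) = 8*(-⅙) = -4/3 ≈ -1.3333)
d(H, Q) = 7*Q
x = -56/3 (x = 0 - 28*2/3 = 0 - 4/3*14 = 0 - 56/3 = -56/3 ≈ -18.667)
(-C)*x = -1*4*(-56/3) = -4*(-56/3) = 224/3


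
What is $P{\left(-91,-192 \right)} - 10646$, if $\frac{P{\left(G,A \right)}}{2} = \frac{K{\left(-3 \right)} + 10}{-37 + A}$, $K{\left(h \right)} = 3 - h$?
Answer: $- \frac{2437966}{229} \approx -10646.0$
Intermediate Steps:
$P{\left(G,A \right)} = \frac{32}{-37 + A}$ ($P{\left(G,A \right)} = 2 \frac{\left(3 - -3\right) + 10}{-37 + A} = 2 \frac{\left(3 + 3\right) + 10}{-37 + A} = 2 \frac{6 + 10}{-37 + A} = 2 \frac{16}{-37 + A} = \frac{32}{-37 + A}$)
$P{\left(-91,-192 \right)} - 10646 = \frac{32}{-37 - 192} - 10646 = \frac{32}{-229} - 10646 = 32 \left(- \frac{1}{229}\right) - 10646 = - \frac{32}{229} - 10646 = - \frac{2437966}{229}$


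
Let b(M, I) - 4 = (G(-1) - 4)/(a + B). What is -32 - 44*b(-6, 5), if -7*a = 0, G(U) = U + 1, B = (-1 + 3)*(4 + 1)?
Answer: -952/5 ≈ -190.40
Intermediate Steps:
B = 10 (B = 2*5 = 10)
G(U) = 1 + U
a = 0 (a = -⅐*0 = 0)
b(M, I) = 18/5 (b(M, I) = 4 + ((1 - 1) - 4)/(0 + 10) = 4 + (0 - 4)/10 = 4 - 4*⅒ = 4 - ⅖ = 18/5)
-32 - 44*b(-6, 5) = -32 - 44*18/5 = -32 - 792/5 = -952/5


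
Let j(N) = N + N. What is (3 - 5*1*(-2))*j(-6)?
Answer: -156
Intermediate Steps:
j(N) = 2*N
(3 - 5*1*(-2))*j(-6) = (3 - 5*1*(-2))*(2*(-6)) = (3 - 5*(-2))*(-12) = (3 + 10)*(-12) = 13*(-12) = -156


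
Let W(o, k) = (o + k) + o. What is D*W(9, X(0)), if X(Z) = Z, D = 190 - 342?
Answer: -2736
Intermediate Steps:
D = -152
W(o, k) = k + 2*o (W(o, k) = (k + o) + o = k + 2*o)
D*W(9, X(0)) = -152*(0 + 2*9) = -152*(0 + 18) = -152*18 = -2736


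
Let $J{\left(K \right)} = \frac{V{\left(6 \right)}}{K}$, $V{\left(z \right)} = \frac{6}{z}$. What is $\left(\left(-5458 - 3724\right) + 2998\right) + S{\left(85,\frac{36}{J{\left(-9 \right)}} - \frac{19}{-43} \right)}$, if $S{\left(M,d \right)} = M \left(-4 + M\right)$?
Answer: $701$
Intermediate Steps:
$J{\left(K \right)} = \frac{1}{K}$ ($J{\left(K \right)} = \frac{6 \cdot \frac{1}{6}}{K} = 1 \frac{1}{K} = \frac{1}{K}$)
$\left(\left(-5458 - 3724\right) + 2998\right) + S{\left(85,\frac{36}{J{\left(-9 \right)}} - \frac{19}{-43} \right)} = \left(\left(-5458 - 3724\right) + 2998\right) + 85 \left(-4 + 85\right) = \left(-9182 + 2998\right) + 85 \cdot 81 = -6184 + 6885 = 701$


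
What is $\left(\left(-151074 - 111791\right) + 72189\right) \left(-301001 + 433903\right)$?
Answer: $-25341221752$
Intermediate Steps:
$\left(\left(-151074 - 111791\right) + 72189\right) \left(-301001 + 433903\right) = \left(\left(-151074 - 111791\right) + 72189\right) 132902 = \left(-262865 + 72189\right) 132902 = \left(-190676\right) 132902 = -25341221752$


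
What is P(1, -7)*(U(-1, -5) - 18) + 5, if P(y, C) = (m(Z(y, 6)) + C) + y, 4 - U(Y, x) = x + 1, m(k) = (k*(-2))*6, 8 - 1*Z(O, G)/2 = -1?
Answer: 2225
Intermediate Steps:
Z(O, G) = 18 (Z(O, G) = 16 - 2*(-1) = 16 + 2 = 18)
m(k) = -12*k (m(k) = -2*k*6 = -12*k)
U(Y, x) = 3 - x (U(Y, x) = 4 - (x + 1) = 4 - (1 + x) = 4 + (-1 - x) = 3 - x)
P(y, C) = -216 + C + y (P(y, C) = (-12*18 + C) + y = (-216 + C) + y = -216 + C + y)
P(1, -7)*(U(-1, -5) - 18) + 5 = (-216 - 7 + 1)*((3 - 1*(-5)) - 18) + 5 = -222*((3 + 5) - 18) + 5 = -222*(8 - 18) + 5 = -222*(-10) + 5 = 2220 + 5 = 2225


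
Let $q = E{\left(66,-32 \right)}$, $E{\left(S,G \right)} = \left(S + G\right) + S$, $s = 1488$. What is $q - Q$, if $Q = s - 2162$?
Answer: $774$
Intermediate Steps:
$E{\left(S,G \right)} = G + 2 S$ ($E{\left(S,G \right)} = \left(G + S\right) + S = G + 2 S$)
$Q = -674$ ($Q = 1488 - 2162 = -674$)
$q = 100$ ($q = -32 + 2 \cdot 66 = -32 + 132 = 100$)
$q - Q = 100 - -674 = 100 + 674 = 774$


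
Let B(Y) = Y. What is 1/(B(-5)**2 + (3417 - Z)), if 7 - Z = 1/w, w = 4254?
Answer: 4254/14612491 ≈ 0.00029112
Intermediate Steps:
Z = 29777/4254 (Z = 7 - 1/4254 = 29777/4254 ≈ 6.9998)
1/(B(-5)**2 + (3417 - Z)) = 1/((-5)**2 + (3417 - 1*29777/4254)) = 1/(25 + (3417 - 29777/4254)) = 1/(25 + 14506141/4254) = 1/(14612491/4254) = 4254/14612491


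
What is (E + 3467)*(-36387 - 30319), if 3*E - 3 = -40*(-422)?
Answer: -1820006504/3 ≈ -6.0667e+8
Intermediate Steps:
E = 16883/3 (E = 1 + (-40*(-422))/3 = 1 + (⅓)*16880 = 1 + 16880/3 = 16883/3 ≈ 5627.7)
(E + 3467)*(-36387 - 30319) = (16883/3 + 3467)*(-36387 - 30319) = (27284/3)*(-66706) = -1820006504/3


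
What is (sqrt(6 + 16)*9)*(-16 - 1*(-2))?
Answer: -126*sqrt(22) ≈ -590.99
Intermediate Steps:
(sqrt(6 + 16)*9)*(-16 - 1*(-2)) = (sqrt(22)*9)*(-16 + 2) = (9*sqrt(22))*(-14) = -126*sqrt(22)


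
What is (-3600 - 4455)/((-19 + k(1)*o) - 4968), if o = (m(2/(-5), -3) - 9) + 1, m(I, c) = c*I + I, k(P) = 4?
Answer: 40275/25079 ≈ 1.6059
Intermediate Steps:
m(I, c) = I + I*c (m(I, c) = I*c + I = I + I*c)
o = -36/5 (o = ((2/(-5))*(1 - 3) - 9) + 1 = ((2*(-⅕))*(-2) - 9) + 1 = (-⅖*(-2) - 9) + 1 = (⅘ - 9) + 1 = -41/5 + 1 = -36/5 ≈ -7.2000)
(-3600 - 4455)/((-19 + k(1)*o) - 4968) = (-3600 - 4455)/((-19 + 4*(-36/5)) - 4968) = -8055/((-19 - 144/5) - 4968) = -8055/(-239/5 - 4968) = -8055/(-25079/5) = -8055*(-5/25079) = 40275/25079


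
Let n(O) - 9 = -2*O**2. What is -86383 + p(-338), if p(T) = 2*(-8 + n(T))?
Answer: -543357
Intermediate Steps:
n(O) = 9 - 2*O**2
p(T) = 2 - 4*T**2 (p(T) = 2*(-8 + (9 - 2*T**2)) = 2*(1 - 2*T**2) = 2 - 4*T**2)
-86383 + p(-338) = -86383 + (2 - 4*(-338)**2) = -86383 + (2 - 4*114244) = -86383 + (2 - 456976) = -86383 - 456974 = -543357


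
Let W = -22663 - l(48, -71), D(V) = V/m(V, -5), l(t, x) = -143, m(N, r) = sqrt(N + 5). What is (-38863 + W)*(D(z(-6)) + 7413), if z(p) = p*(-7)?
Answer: -455032179 - 2578086*sqrt(47)/47 ≈ -4.5541e+8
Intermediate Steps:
z(p) = -7*p
m(N, r) = sqrt(5 + N)
D(V) = V/sqrt(5 + V) (D(V) = V/(sqrt(5 + V)) = V/sqrt(5 + V))
W = -22520 (W = -22663 - 1*(-143) = -22663 + 143 = -22520)
(-38863 + W)*(D(z(-6)) + 7413) = (-38863 - 22520)*((-7*(-6))/sqrt(5 - 7*(-6)) + 7413) = -61383*(42/sqrt(5 + 42) + 7413) = -61383*(42/sqrt(47) + 7413) = -61383*(42*(sqrt(47)/47) + 7413) = -61383*(42*sqrt(47)/47 + 7413) = -61383*(7413 + 42*sqrt(47)/47) = -455032179 - 2578086*sqrt(47)/47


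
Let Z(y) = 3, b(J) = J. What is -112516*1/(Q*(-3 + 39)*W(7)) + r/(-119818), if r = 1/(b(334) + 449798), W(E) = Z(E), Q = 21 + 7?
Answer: -126425593540805/3397836706488 ≈ -37.208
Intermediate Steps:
Q = 28
W(E) = 3
r = 1/450132 (r = 1/(334 + 449798) = 1/450132 ≈ 2.2216e-6)
-112516*1/(Q*(-3 + 39)*W(7)) + r/(-119818) = -112516*1/(84*(-3 + 39)) + (1/450132)/(-119818) = -112516/((28*36)*3) + (1/450132)*(-1/119818) = -112516/(1008*3) - 1/53933915976 = -112516/3024 - 1/53933915976 = -112516*1/3024 - 1/53933915976 = -28129/756 - 1/53933915976 = -126425593540805/3397836706488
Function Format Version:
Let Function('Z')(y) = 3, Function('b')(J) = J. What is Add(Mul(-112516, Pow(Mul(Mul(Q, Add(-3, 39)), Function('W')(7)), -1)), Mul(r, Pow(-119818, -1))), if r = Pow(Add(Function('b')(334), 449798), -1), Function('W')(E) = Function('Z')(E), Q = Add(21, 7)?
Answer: Rational(-126425593540805, 3397836706488) ≈ -37.208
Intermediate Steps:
Q = 28
Function('W')(E) = 3
r = Rational(1, 450132) (r = Pow(Add(334, 449798), -1) = Pow(450132, -1) = Rational(1, 450132) ≈ 2.2216e-6)
Add(Mul(-112516, Pow(Mul(Mul(Q, Add(-3, 39)), Function('W')(7)), -1)), Mul(r, Pow(-119818, -1))) = Add(Mul(-112516, Pow(Mul(Mul(28, Add(-3, 39)), 3), -1)), Mul(Rational(1, 450132), Pow(-119818, -1))) = Add(Mul(-112516, Pow(Mul(Mul(28, 36), 3), -1)), Mul(Rational(1, 450132), Rational(-1, 119818))) = Add(Mul(-112516, Pow(Mul(1008, 3), -1)), Rational(-1, 53933915976)) = Add(Mul(-112516, Pow(3024, -1)), Rational(-1, 53933915976)) = Add(Mul(-112516, Rational(1, 3024)), Rational(-1, 53933915976)) = Add(Rational(-28129, 756), Rational(-1, 53933915976)) = Rational(-126425593540805, 3397836706488)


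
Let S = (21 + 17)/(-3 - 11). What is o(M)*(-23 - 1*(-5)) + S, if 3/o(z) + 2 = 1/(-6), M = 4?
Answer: 2021/91 ≈ 22.209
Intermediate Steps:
o(z) = -18/13 (o(z) = 3/(-2 + 1/(-6)) = 3/(-2 - 1/6) = 3/(-13/6) = 3*(-6/13) = -18/13)
S = -19/7 (S = 38/(-14) = 38*(-1/14) = -19/7 ≈ -2.7143)
o(M)*(-23 - 1*(-5)) + S = -18*(-23 - 1*(-5))/13 - 19/7 = -18*(-23 + 5)/13 - 19/7 = -18/13*(-18) - 19/7 = 324/13 - 19/7 = 2021/91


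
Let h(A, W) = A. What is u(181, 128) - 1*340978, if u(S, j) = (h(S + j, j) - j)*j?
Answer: -317810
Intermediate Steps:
u(S, j) = S*j (u(S, j) = ((S + j) - j)*j = S*j)
u(181, 128) - 1*340978 = 181*128 - 1*340978 = 23168 - 340978 = -317810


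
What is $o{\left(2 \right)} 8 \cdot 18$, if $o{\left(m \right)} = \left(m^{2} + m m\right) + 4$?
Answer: $1728$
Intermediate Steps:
$o{\left(m \right)} = 4 + 2 m^{2}$ ($o{\left(m \right)} = \left(m^{2} + m^{2}\right) + 4 = 2 m^{2} + 4 = 4 + 2 m^{2}$)
$o{\left(2 \right)} 8 \cdot 18 = \left(4 + 2 \cdot 2^{2}\right) 8 \cdot 18 = \left(4 + 2 \cdot 4\right) 8 \cdot 18 = \left(4 + 8\right) 8 \cdot 18 = 12 \cdot 8 \cdot 18 = 96 \cdot 18 = 1728$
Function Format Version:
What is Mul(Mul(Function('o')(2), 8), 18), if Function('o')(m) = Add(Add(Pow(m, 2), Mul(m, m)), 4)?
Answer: 1728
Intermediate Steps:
Function('o')(m) = Add(4, Mul(2, Pow(m, 2))) (Function('o')(m) = Add(Add(Pow(m, 2), Pow(m, 2)), 4) = Add(Mul(2, Pow(m, 2)), 4) = Add(4, Mul(2, Pow(m, 2))))
Mul(Mul(Function('o')(2), 8), 18) = Mul(Mul(Add(4, Mul(2, Pow(2, 2))), 8), 18) = Mul(Mul(Add(4, Mul(2, 4)), 8), 18) = Mul(Mul(Add(4, 8), 8), 18) = Mul(Mul(12, 8), 18) = Mul(96, 18) = 1728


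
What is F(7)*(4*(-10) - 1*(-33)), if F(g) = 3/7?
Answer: -3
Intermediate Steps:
F(g) = 3/7 (F(g) = 3*(⅐) = 3/7)
F(7)*(4*(-10) - 1*(-33)) = 3*(4*(-10) - 1*(-33))/7 = 3*(-40 + 33)/7 = (3/7)*(-7) = -3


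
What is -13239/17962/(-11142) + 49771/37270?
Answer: 553405180623/414385675060 ≈ 1.3355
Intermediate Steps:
-13239/17962/(-11142) + 49771/37270 = -13239*1/17962*(-1/11142) + 49771*(1/37270) = -13239/17962*(-1/11142) + 49771/37270 = 1471/22236956 + 49771/37270 = 553405180623/414385675060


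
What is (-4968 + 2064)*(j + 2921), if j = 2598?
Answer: -16027176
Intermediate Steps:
(-4968 + 2064)*(j + 2921) = (-4968 + 2064)*(2598 + 2921) = -2904*5519 = -16027176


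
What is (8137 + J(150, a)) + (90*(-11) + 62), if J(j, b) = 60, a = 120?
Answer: 7269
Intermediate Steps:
(8137 + J(150, a)) + (90*(-11) + 62) = (8137 + 60) + (90*(-11) + 62) = 8197 + (-990 + 62) = 8197 - 928 = 7269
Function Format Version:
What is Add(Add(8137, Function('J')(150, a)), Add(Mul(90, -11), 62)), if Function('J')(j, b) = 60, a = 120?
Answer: 7269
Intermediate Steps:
Add(Add(8137, Function('J')(150, a)), Add(Mul(90, -11), 62)) = Add(Add(8137, 60), Add(Mul(90, -11), 62)) = Add(8197, Add(-990, 62)) = Add(8197, -928) = 7269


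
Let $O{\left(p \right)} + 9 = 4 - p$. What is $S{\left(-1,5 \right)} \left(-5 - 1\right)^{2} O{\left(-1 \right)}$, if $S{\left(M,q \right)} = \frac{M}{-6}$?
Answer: $-24$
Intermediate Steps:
$S{\left(M,q \right)} = - \frac{M}{6}$ ($S{\left(M,q \right)} = M \left(- \frac{1}{6}\right) = - \frac{M}{6}$)
$O{\left(p \right)} = -5 - p$ ($O{\left(p \right)} = -9 - \left(-4 + p\right) = -5 - p$)
$S{\left(-1,5 \right)} \left(-5 - 1\right)^{2} O{\left(-1 \right)} = \left(- \frac{1}{6}\right) \left(-1\right) \left(-5 - 1\right)^{2} \left(-5 - -1\right) = \frac{\left(-6\right)^{2}}{6} \left(-5 + 1\right) = \frac{1}{6} \cdot 36 \left(-4\right) = 6 \left(-4\right) = -24$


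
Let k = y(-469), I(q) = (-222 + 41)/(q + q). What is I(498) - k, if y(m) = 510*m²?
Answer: -111731389741/996 ≈ -1.1218e+8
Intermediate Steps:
I(q) = -181/(2*q) (I(q) = -181*1/(2*q) = -181/(2*q))
k = 112180110 (k = 510*(-469)² = 510*219961 = 112180110)
I(498) - k = -181/2/498 - 1*112180110 = -181/2*1/498 - 112180110 = -181/996 - 112180110 = -111731389741/996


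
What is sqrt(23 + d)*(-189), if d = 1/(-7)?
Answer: -108*sqrt(70) ≈ -903.59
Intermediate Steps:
d = -1/7 ≈ -0.14286
sqrt(23 + d)*(-189) = sqrt(23 - 1/7)*(-189) = sqrt(160/7)*(-189) = (4*sqrt(70)/7)*(-189) = -108*sqrt(70)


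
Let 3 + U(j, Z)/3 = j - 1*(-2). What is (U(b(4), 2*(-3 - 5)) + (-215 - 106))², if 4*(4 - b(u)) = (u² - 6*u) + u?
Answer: 95481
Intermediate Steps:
b(u) = 4 - u²/4 + 5*u/4 (b(u) = 4 - ((u² - 6*u) + u)/4 = 4 - (u² - 5*u)/4 = 4 + (-u²/4 + 5*u/4) = 4 - u²/4 + 5*u/4)
U(j, Z) = -3 + 3*j (U(j, Z) = -9 + 3*(j - 1*(-2)) = -9 + 3*(j + 2) = -9 + 3*(2 + j) = -9 + (6 + 3*j) = -3 + 3*j)
(U(b(4), 2*(-3 - 5)) + (-215 - 106))² = ((-3 + 3*(4 - ¼*4² + (5/4)*4)) + (-215 - 106))² = ((-3 + 3*(4 - ¼*16 + 5)) - 321)² = ((-3 + 3*(4 - 4 + 5)) - 321)² = ((-3 + 3*5) - 321)² = ((-3 + 15) - 321)² = (12 - 321)² = (-309)² = 95481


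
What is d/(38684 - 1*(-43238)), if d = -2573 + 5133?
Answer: 1280/40961 ≈ 0.031249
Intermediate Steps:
d = 2560
d/(38684 - 1*(-43238)) = 2560/(38684 - 1*(-43238)) = 2560/(38684 + 43238) = 2560/81922 = 2560*(1/81922) = 1280/40961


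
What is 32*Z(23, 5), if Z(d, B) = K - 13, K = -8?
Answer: -672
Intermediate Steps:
Z(d, B) = -21 (Z(d, B) = -8 - 13 = -21)
32*Z(23, 5) = 32*(-21) = -672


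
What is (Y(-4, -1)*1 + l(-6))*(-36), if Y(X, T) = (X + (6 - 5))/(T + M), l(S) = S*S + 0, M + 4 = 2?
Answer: -1332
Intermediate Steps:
M = -2 (M = -4 + 2 = -2)
l(S) = S**2 (l(S) = S**2 + 0 = S**2)
Y(X, T) = (1 + X)/(-2 + T) (Y(X, T) = (X + (6 - 5))/(T - 2) = (X + 1)/(-2 + T) = (1 + X)/(-2 + T))
(Y(-4, -1)*1 + l(-6))*(-36) = (((1 - 4)/(-2 - 1))*1 + (-6)**2)*(-36) = ((-3/(-3))*1 + 36)*(-36) = (-1/3*(-3)*1 + 36)*(-36) = (1*1 + 36)*(-36) = (1 + 36)*(-36) = 37*(-36) = -1332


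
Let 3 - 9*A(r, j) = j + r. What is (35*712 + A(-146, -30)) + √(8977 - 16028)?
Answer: 224459/9 + I*√7051 ≈ 24940.0 + 83.97*I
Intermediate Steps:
A(r, j) = ⅓ - j/9 - r/9 (A(r, j) = ⅓ - (j + r)/9 = ⅓ + (-j/9 - r/9) = ⅓ - j/9 - r/9)
(35*712 + A(-146, -30)) + √(8977 - 16028) = (35*712 + (⅓ - ⅑*(-30) - ⅑*(-146))) + √(8977 - 16028) = (24920 + (⅓ + 10/3 + 146/9)) + √(-7051) = (24920 + 179/9) + I*√7051 = 224459/9 + I*√7051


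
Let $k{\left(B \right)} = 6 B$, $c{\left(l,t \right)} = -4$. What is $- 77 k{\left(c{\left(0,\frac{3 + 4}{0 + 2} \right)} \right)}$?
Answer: $1848$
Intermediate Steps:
$- 77 k{\left(c{\left(0,\frac{3 + 4}{0 + 2} \right)} \right)} = - 77 \cdot 6 \left(-4\right) = \left(-77\right) \left(-24\right) = 1848$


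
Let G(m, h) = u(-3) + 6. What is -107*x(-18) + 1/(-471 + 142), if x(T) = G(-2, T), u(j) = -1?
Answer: -176016/329 ≈ -535.00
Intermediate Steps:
G(m, h) = 5 (G(m, h) = -1 + 6 = 5)
x(T) = 5
-107*x(-18) + 1/(-471 + 142) = -107*5 + 1/(-471 + 142) = -535 + 1/(-329) = -535 - 1/329 = -176016/329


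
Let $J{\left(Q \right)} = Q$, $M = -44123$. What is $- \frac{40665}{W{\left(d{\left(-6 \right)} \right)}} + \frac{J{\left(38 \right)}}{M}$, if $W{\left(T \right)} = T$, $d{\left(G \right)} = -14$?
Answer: $\frac{1794261263}{617722} \approx 2904.6$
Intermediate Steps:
$- \frac{40665}{W{\left(d{\left(-6 \right)} \right)}} + \frac{J{\left(38 \right)}}{M} = - \frac{40665}{-14} + \frac{38}{-44123} = \left(-40665\right) \left(- \frac{1}{14}\right) + 38 \left(- \frac{1}{44123}\right) = \frac{40665}{14} - \frac{38}{44123} = \frac{1794261263}{617722}$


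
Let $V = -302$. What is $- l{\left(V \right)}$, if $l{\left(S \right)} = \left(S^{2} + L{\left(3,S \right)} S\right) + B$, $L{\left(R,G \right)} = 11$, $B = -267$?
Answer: $-87615$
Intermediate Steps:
$l{\left(S \right)} = -267 + S^{2} + 11 S$ ($l{\left(S \right)} = \left(S^{2} + 11 S\right) - 267 = -267 + S^{2} + 11 S$)
$- l{\left(V \right)} = - (-267 + \left(-302\right)^{2} + 11 \left(-302\right)) = - (-267 + 91204 - 3322) = \left(-1\right) 87615 = -87615$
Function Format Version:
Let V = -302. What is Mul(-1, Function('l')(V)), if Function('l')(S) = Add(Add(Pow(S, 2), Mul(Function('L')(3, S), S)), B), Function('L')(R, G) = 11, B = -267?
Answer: -87615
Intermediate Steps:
Function('l')(S) = Add(-267, Pow(S, 2), Mul(11, S)) (Function('l')(S) = Add(Add(Pow(S, 2), Mul(11, S)), -267) = Add(-267, Pow(S, 2), Mul(11, S)))
Mul(-1, Function('l')(V)) = Mul(-1, Add(-267, Pow(-302, 2), Mul(11, -302))) = Mul(-1, Add(-267, 91204, -3322)) = Mul(-1, 87615) = -87615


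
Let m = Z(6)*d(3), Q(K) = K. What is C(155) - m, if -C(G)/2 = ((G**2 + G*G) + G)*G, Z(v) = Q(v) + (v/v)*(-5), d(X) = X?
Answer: -14943553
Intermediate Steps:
Z(v) = -5 + v (Z(v) = v + (v/v)*(-5) = v + 1*(-5) = v - 5 = -5 + v)
C(G) = -2*G*(G + 2*G**2) (C(G) = -2*((G**2 + G*G) + G)*G = -2*((G**2 + G**2) + G)*G = -2*(2*G**2 + G)*G = -2*(G + 2*G**2)*G = -2*G*(G + 2*G**2))
m = 3 (m = (-5 + 6)*3 = 1*3 = 3)
C(155) - m = 155**2*(-2 - 4*155) - 1*3 = 24025*(-2 - 620) - 3 = 24025*(-622) - 3 = -14943550 - 3 = -14943553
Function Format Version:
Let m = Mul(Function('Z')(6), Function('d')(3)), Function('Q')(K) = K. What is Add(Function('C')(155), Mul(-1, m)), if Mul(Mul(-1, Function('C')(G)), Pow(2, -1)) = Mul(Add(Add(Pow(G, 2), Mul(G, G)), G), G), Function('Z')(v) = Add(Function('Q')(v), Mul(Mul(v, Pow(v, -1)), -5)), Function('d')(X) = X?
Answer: -14943553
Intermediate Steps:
Function('Z')(v) = Add(-5, v) (Function('Z')(v) = Add(v, Mul(Mul(v, Pow(v, -1)), -5)) = Add(v, Mul(1, -5)) = Add(v, -5) = Add(-5, v))
Function('C')(G) = Mul(-2, G, Add(G, Mul(2, Pow(G, 2)))) (Function('C')(G) = Mul(-2, Mul(Add(Add(Pow(G, 2), Mul(G, G)), G), G)) = Mul(-2, Mul(Add(Add(Pow(G, 2), Pow(G, 2)), G), G)) = Mul(-2, Mul(Add(Mul(2, Pow(G, 2)), G), G)) = Mul(-2, Mul(Add(G, Mul(2, Pow(G, 2))), G)) = Mul(-2, Mul(G, Add(G, Mul(2, Pow(G, 2))))) = Mul(-2, G, Add(G, Mul(2, Pow(G, 2)))))
m = 3 (m = Mul(Add(-5, 6), 3) = Mul(1, 3) = 3)
Add(Function('C')(155), Mul(-1, m)) = Add(Mul(Pow(155, 2), Add(-2, Mul(-4, 155))), Mul(-1, 3)) = Add(Mul(24025, Add(-2, -620)), -3) = Add(Mul(24025, -622), -3) = Add(-14943550, -3) = -14943553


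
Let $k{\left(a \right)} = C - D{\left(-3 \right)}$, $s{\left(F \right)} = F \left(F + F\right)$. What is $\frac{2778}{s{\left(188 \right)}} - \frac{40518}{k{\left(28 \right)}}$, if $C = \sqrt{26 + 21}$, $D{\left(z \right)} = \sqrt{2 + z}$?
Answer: $\frac{3 \left(-477356064 - 463 i + 463 \sqrt{47}\right)}{35344 \left(\sqrt{47} - i\right)} \approx -5787.0 - 844.13 i$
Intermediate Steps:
$s{\left(F \right)} = 2 F^{2}$ ($s{\left(F \right)} = F 2 F = 2 F^{2}$)
$C = \sqrt{47} \approx 6.8557$
$k{\left(a \right)} = \sqrt{47} - i$ ($k{\left(a \right)} = \sqrt{47} - \sqrt{2 - 3} = \sqrt{47} - \sqrt{-1} = \sqrt{47} - i$)
$\frac{2778}{s{\left(188 \right)}} - \frac{40518}{k{\left(28 \right)}} = \frac{2778}{2 \cdot 188^{2}} - \frac{40518}{\sqrt{47} - i} = \frac{2778}{2 \cdot 35344} - \frac{40518}{\sqrt{47} - i} = \frac{2778}{70688} - \frac{40518}{\sqrt{47} - i} = 2778 \cdot \frac{1}{70688} - \frac{40518}{\sqrt{47} - i} = \frac{1389}{35344} - \frac{40518}{\sqrt{47} - i}$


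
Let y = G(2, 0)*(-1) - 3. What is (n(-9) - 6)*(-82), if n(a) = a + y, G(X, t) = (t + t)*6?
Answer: 1476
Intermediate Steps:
G(X, t) = 12*t (G(X, t) = (2*t)*6 = 12*t)
y = -3 (y = (12*0)*(-1) - 3 = 0*(-1) - 3 = 0 - 3 = -3)
n(a) = -3 + a (n(a) = a - 3 = -3 + a)
(n(-9) - 6)*(-82) = ((-3 - 9) - 6)*(-82) = (-12 - 6)*(-82) = -18*(-82) = 1476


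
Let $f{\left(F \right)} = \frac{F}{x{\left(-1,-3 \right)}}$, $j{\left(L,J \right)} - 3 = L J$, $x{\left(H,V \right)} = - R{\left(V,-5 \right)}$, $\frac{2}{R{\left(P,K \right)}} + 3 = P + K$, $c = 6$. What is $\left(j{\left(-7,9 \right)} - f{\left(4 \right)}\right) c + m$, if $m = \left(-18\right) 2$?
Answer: $-528$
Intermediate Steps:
$R{\left(P,K \right)} = \frac{2}{-3 + K + P}$ ($R{\left(P,K \right)} = \frac{2}{-3 + \left(P + K\right)} = \frac{2}{-3 + \left(K + P\right)} = \frac{2}{-3 + K + P}$)
$x{\left(H,V \right)} = - \frac{2}{-8 + V}$ ($x{\left(H,V \right)} = - \frac{2}{-3 - 5 + V} = - \frac{2}{-8 + V}$)
$j{\left(L,J \right)} = 3 + J L$ ($j{\left(L,J \right)} = 3 + L J = 3 + J L$)
$f{\left(F \right)} = \frac{11 F}{2}$ ($f{\left(F \right)} = \frac{F}{\left(-2\right) \frac{1}{-8 - 3}} = \frac{F}{\left(-2\right) \frac{1}{-11}} = \frac{F}{\left(-2\right) \left(- \frac{1}{11}\right)} = \frac{F}{\frac{2}{11}} = F \frac{11}{2} = \frac{11 F}{2}$)
$m = -36$
$\left(j{\left(-7,9 \right)} - f{\left(4 \right)}\right) c + m = \left(\left(3 + 9 \left(-7\right)\right) - \frac{11}{2} \cdot 4\right) 6 - 36 = \left(\left(3 - 63\right) - 22\right) 6 - 36 = \left(-60 - 22\right) 6 - 36 = \left(-82\right) 6 - 36 = -492 - 36 = -528$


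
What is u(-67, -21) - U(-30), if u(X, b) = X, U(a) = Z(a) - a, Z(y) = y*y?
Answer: -997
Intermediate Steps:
Z(y) = y**2
U(a) = a**2 - a
u(-67, -21) - U(-30) = -67 - (-30)*(-1 - 30) = -67 - (-30)*(-31) = -67 - 1*930 = -67 - 930 = -997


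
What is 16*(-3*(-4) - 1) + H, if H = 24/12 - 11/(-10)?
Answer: 1791/10 ≈ 179.10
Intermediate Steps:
H = 31/10 (H = 24*(1/12) - 11*(-⅒) = 2 + 11/10 = 31/10 ≈ 3.1000)
16*(-3*(-4) - 1) + H = 16*(-3*(-4) - 1) + 31/10 = 16*(12 - 1) + 31/10 = 16*11 + 31/10 = 176 + 31/10 = 1791/10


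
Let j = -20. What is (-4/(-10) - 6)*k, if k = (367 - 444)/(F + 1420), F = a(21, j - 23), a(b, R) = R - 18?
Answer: 2156/6795 ≈ 0.31729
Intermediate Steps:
a(b, R) = -18 + R
F = -61 (F = -18 + (-20 - 23) = -18 - 43 = -61)
k = -77/1359 (k = (367 - 444)/(-61 + 1420) = -77/1359 ≈ -0.056659)
(-4/(-10) - 6)*k = (-4/(-10) - 6)*(-77/1359) = (-4*(-⅒) - 6)*(-77/1359) = (⅖ - 6)*(-77/1359) = -28/5*(-77/1359) = 2156/6795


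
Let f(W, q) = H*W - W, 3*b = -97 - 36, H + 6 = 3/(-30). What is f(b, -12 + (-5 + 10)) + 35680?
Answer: 1079843/30 ≈ 35995.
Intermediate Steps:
H = -61/10 (H = -6 + 3/(-30) = -6 + 3*(-1/30) = -6 - ⅒ = -61/10 ≈ -6.1000)
b = -133/3 (b = (-97 - 36)/3 = (⅓)*(-133) = -133/3 ≈ -44.333)
f(W, q) = -71*W/10 (f(W, q) = -61*W/10 - W = -71*W/10)
f(b, -12 + (-5 + 10)) + 35680 = -71/10*(-133/3) + 35680 = 9443/30 + 35680 = 1079843/30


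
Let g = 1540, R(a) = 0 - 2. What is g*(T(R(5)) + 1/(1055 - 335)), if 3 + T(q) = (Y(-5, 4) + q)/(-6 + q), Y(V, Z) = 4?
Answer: -180103/36 ≈ -5002.9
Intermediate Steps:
R(a) = -2
T(q) = -3 + (4 + q)/(-6 + q)
g*(T(R(5)) + 1/(1055 - 335)) = 1540*(2*(11 - 1*(-2))/(-6 - 2) + 1/(1055 - 335)) = 1540*(2*(11 + 2)/(-8) + 1/720) = 1540*(2*(-⅛)*13 + 1/720) = 1540*(-13/4 + 1/720) = 1540*(-2339/720) = -180103/36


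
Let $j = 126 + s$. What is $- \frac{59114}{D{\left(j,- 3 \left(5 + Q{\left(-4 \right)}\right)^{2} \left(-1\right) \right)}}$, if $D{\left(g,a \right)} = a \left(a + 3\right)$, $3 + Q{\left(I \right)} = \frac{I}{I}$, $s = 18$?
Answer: $- \frac{29557}{405} \approx -72.98$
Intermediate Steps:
$Q{\left(I \right)} = -2$ ($Q{\left(I \right)} = -3 + \frac{I}{I} = -3 + 1 = -2$)
$j = 144$ ($j = 126 + 18 = 144$)
$D{\left(g,a \right)} = a \left(3 + a\right)$
$- \frac{59114}{D{\left(j,- 3 \left(5 + Q{\left(-4 \right)}\right)^{2} \left(-1\right) \right)}} = - \frac{59114}{- 3 \left(5 - 2\right)^{2} \left(-1\right) \left(3 + - 3 \left(5 - 2\right)^{2} \left(-1\right)\right)} = - \frac{59114}{- 3 \cdot 3^{2} \left(-1\right) \left(3 + - 3 \cdot 3^{2} \left(-1\right)\right)} = - \frac{59114}{\left(-3\right) 9 \left(-1\right) \left(3 + \left(-3\right) 9 \left(-1\right)\right)} = - \frac{59114}{\left(-27\right) \left(-1\right) \left(3 - -27\right)} = - \frac{59114}{27 \left(3 + 27\right)} = - \frac{59114}{27 \cdot 30} = - \frac{59114}{810} = \left(-59114\right) \frac{1}{810} = - \frac{29557}{405}$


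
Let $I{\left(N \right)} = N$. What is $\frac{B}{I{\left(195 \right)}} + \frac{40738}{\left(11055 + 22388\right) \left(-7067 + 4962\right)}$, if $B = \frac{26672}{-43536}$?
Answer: $- \frac{27793607323}{7470513894285} \approx -0.0037204$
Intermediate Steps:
$B = - \frac{1667}{2721}$ ($B = 26672 \left(- \frac{1}{43536}\right) = - \frac{1667}{2721} \approx -0.61264$)
$\frac{B}{I{\left(195 \right)}} + \frac{40738}{\left(11055 + 22388\right) \left(-7067 + 4962\right)} = - \frac{1667}{2721 \cdot 195} + \frac{40738}{\left(11055 + 22388\right) \left(-7067 + 4962\right)} = \left(- \frac{1667}{2721}\right) \frac{1}{195} + \frac{40738}{33443 \left(-2105\right)} = - \frac{1667}{530595} + \frac{40738}{-70397515} = - \frac{1667}{530595} + 40738 \left(- \frac{1}{70397515}\right) = - \frac{1667}{530595} - \frac{40738}{70397515} = - \frac{27793607323}{7470513894285}$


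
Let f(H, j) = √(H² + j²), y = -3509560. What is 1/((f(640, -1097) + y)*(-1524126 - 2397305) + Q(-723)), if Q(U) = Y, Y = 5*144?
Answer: 13762497381080/189406309359992645593683551 + 3921431*√1613009/189406309359992645593683551 ≈ 7.2688e-14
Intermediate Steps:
Y = 720
Q(U) = 720
1/((f(640, -1097) + y)*(-1524126 - 2397305) + Q(-723)) = 1/((√(640² + (-1097)²) - 3509560)*(-1524126 - 2397305) + 720) = 1/((√(409600 + 1203409) - 3509560)*(-3921431) + 720) = 1/((√1613009 - 3509560)*(-3921431) + 720) = 1/((-3509560 + √1613009)*(-3921431) + 720) = 1/((13762497380360 - 3921431*√1613009) + 720) = 1/(13762497381080 - 3921431*√1613009)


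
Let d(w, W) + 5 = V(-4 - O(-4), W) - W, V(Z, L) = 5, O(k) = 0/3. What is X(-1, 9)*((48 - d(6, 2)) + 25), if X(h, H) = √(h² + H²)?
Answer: 75*√82 ≈ 679.15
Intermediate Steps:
O(k) = 0 (O(k) = 0*(⅓) = 0)
d(w, W) = -W (d(w, W) = -5 + (5 - W) = -W)
X(h, H) = √(H² + h²)
X(-1, 9)*((48 - d(6, 2)) + 25) = √(9² + (-1)²)*((48 - (-1)*2) + 25) = √(81 + 1)*((48 - 1*(-2)) + 25) = √82*((48 + 2) + 25) = √82*(50 + 25) = √82*75 = 75*√82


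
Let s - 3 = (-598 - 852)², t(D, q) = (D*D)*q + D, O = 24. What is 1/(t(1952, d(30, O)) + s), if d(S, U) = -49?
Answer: -1/184600441 ≈ -5.4171e-9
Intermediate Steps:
t(D, q) = D + q*D² (t(D, q) = D²*q + D = q*D² + D = D + q*D²)
s = 2102503 (s = 3 + (-598 - 852)² = 3 + (-1450)² = 3 + 2102500 = 2102503)
1/(t(1952, d(30, O)) + s) = 1/(1952*(1 + 1952*(-49)) + 2102503) = 1/(1952*(1 - 95648) + 2102503) = 1/(1952*(-95647) + 2102503) = 1/(-186702944 + 2102503) = 1/(-184600441) = -1/184600441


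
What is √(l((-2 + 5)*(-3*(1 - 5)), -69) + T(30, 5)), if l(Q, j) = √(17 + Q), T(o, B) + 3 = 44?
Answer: √(41 + √53) ≈ 6.9484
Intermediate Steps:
T(o, B) = 41 (T(o, B) = -3 + 44 = 41)
√(l((-2 + 5)*(-3*(1 - 5)), -69) + T(30, 5)) = √(√(17 + (-2 + 5)*(-3*(1 - 5))) + 41) = √(√(17 + 3*(-3*(-4))) + 41) = √(√(17 + 3*12) + 41) = √(√(17 + 36) + 41) = √(√53 + 41) = √(41 + √53)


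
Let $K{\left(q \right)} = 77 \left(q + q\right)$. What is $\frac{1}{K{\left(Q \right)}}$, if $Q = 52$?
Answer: $\frac{1}{8008} \approx 0.00012488$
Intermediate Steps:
$K{\left(q \right)} = 154 q$ ($K{\left(q \right)} = 77 \cdot 2 q = 154 q$)
$\frac{1}{K{\left(Q \right)}} = \frac{1}{154 \cdot 52} = \frac{1}{8008}$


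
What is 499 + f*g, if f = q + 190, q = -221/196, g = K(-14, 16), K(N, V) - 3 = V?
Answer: 801165/196 ≈ 4087.6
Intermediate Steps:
K(N, V) = 3 + V
g = 19 (g = 3 + 16 = 19)
q = -221/196 (q = -221*1/196 = -221/196 ≈ -1.1276)
f = 37019/196 (f = -221/196 + 190 = 37019/196 ≈ 188.87)
499 + f*g = 499 + (37019/196)*19 = 499 + 703361/196 = 801165/196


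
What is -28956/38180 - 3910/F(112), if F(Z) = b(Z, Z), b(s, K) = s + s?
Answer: -19471243/1069040 ≈ -18.214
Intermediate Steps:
b(s, K) = 2*s
F(Z) = 2*Z
-28956/38180 - 3910/F(112) = -28956/38180 - 3910/(2*112) = -28956*1/38180 - 3910/224 = -7239/9545 - 3910*1/224 = -7239/9545 - 1955/112 = -19471243/1069040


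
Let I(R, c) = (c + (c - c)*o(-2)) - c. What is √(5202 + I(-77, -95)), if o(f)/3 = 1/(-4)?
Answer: 51*√2 ≈ 72.125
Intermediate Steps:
o(f) = -¾ (o(f) = 3/(-4) = 3*(-¼) = -¾)
I(R, c) = 0 (I(R, c) = (c + (c - c)*(-¾)) - c = (c + 0*(-¾)) - c = (c + 0) - c = c - c = 0)
√(5202 + I(-77, -95)) = √(5202 + 0) = √5202 = 51*√2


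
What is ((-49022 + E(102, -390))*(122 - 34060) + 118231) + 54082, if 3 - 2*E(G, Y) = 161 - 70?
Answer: 1665374221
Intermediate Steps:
E(G, Y) = -44 (E(G, Y) = 3/2 - (161 - 70)/2 = 3/2 - ½*91 = 3/2 - 91/2 = -44)
((-49022 + E(102, -390))*(122 - 34060) + 118231) + 54082 = ((-49022 - 44)*(122 - 34060) + 118231) + 54082 = (-49066*(-33938) + 118231) + 54082 = (1665201908 + 118231) + 54082 = 1665320139 + 54082 = 1665374221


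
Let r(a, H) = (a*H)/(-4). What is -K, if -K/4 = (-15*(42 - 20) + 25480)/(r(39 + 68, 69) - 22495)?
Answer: -402400/97363 ≈ -4.1330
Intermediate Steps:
r(a, H) = -H*a/4 (r(a, H) = (H*a)*(-¼) = -H*a/4)
K = 402400/97363 (K = -4*(-15*(42 - 20) + 25480)/(-¼*69*(39 + 68) - 22495) = -4*(-15*22 + 25480)/(-¼*69*107 - 22495) = -4*(-330 + 25480)/(-7383/4 - 22495) = -100600/(-97363/4) = -100600*(-4)/97363 = -4*(-100600/97363) = 402400/97363 ≈ 4.1330)
-K = -1*402400/97363 = -402400/97363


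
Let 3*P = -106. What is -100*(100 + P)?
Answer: -19400/3 ≈ -6466.7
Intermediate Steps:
P = -106/3 (P = (⅓)*(-106) = -106/3 ≈ -35.333)
-100*(100 + P) = -100*(100 - 106/3) = -100*194/3 = -19400/3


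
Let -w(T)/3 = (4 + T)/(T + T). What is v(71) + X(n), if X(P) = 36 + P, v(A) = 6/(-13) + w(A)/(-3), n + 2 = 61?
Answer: 175493/1846 ≈ 95.067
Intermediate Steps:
n = 59 (n = -2 + 61 = 59)
w(T) = -3*(4 + T)/(2*T) (w(T) = -3*(4 + T)/(T + T) = -3*(4 + T)/(2*T))
v(A) = 1/26 + 2/A (v(A) = 6/(-13) + (-3/2 - 6/A)/(-3) = 6*(-1/13) + (-3/2 - 6/A)*(-⅓) = -6/13 + (½ + 2/A) = 1/26 + 2/A)
v(71) + X(n) = (1/26)*(52 + 71)/71 + (36 + 59) = (1/26)*(1/71)*123 + 95 = 123/1846 + 95 = 175493/1846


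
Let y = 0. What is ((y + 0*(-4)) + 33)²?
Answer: 1089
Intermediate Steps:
((y + 0*(-4)) + 33)² = ((0 + 0*(-4)) + 33)² = ((0 + 0) + 33)² = (0 + 33)² = 33² = 1089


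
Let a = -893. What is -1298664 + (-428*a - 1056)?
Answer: -917516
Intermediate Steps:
-1298664 + (-428*a - 1056) = -1298664 + (-428*(-893) - 1056) = -1298664 + (382204 - 1056) = -1298664 + 381148 = -917516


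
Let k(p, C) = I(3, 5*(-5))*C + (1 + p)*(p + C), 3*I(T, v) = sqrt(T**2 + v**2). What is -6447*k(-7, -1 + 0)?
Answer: -309456 + 2149*sqrt(634) ≈ -2.5535e+5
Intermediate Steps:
I(T, v) = sqrt(T**2 + v**2)/3
k(p, C) = (1 + p)*(C + p) + C*sqrt(634)/3 (k(p, C) = (sqrt(3**2 + (5*(-5))**2)/3)*C + (1 + p)*(p + C) = (sqrt(9 + (-25)**2)/3)*C + (1 + p)*(C + p) = (sqrt(9 + 625)/3)*C + (1 + p)*(C + p) = (sqrt(634)/3)*C + (1 + p)*(C + p) = C*sqrt(634)/3 + (1 + p)*(C + p) = (1 + p)*(C + p) + C*sqrt(634)/3)
-6447*k(-7, -1 + 0) = -6447*((-1 + 0) - 7 + (-7)**2 + (-1 + 0)*(-7) + (-1 + 0)*sqrt(634)/3) = -6447*(-1 - 7 + 49 - 1*(-7) + (1/3)*(-1)*sqrt(634)) = -6447*(-1 - 7 + 49 + 7 - sqrt(634)/3) = -6447*(48 - sqrt(634)/3) = -309456 + 2149*sqrt(634)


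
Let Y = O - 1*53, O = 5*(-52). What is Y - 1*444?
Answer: -757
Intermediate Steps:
O = -260
Y = -313 (Y = -260 - 1*53 = -260 - 53 = -313)
Y - 1*444 = -313 - 1*444 = -313 - 444 = -757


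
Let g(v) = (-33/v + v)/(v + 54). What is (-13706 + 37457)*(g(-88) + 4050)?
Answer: 26180751051/272 ≈ 9.6253e+7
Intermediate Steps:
g(v) = (v - 33/v)/(54 + v)
(-13706 + 37457)*(g(-88) + 4050) = (-13706 + 37457)*((-33 + (-88)**2)/((-88)*(54 - 88)) + 4050) = 23751*(-1/88*(-33 + 7744)/(-34) + 4050) = 23751*(-1/88*(-1/34)*7711 + 4050) = 23751*(701/272 + 4050) = 23751*(1102301/272) = 26180751051/272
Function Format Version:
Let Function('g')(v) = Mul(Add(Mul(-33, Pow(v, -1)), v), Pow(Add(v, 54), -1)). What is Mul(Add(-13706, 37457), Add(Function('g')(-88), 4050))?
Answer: Rational(26180751051, 272) ≈ 9.6253e+7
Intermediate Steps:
Function('g')(v) = Mul(Pow(Add(54, v), -1), Add(v, Mul(-33, Pow(v, -1)))) (Function('g')(v) = Mul(Add(v, Mul(-33, Pow(v, -1))), Pow(Add(54, v), -1)) = Mul(Pow(Add(54, v), -1), Add(v, Mul(-33, Pow(v, -1)))))
Mul(Add(-13706, 37457), Add(Function('g')(-88), 4050)) = Mul(Add(-13706, 37457), Add(Mul(Pow(-88, -1), Pow(Add(54, -88), -1), Add(-33, Pow(-88, 2))), 4050)) = Mul(23751, Add(Mul(Rational(-1, 88), Pow(-34, -1), Add(-33, 7744)), 4050)) = Mul(23751, Add(Mul(Rational(-1, 88), Rational(-1, 34), 7711), 4050)) = Mul(23751, Add(Rational(701, 272), 4050)) = Mul(23751, Rational(1102301, 272)) = Rational(26180751051, 272)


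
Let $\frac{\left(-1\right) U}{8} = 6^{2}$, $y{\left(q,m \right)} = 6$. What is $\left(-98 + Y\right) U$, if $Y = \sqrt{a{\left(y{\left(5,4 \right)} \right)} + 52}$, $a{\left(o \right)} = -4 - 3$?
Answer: $28224 - 864 \sqrt{5} \approx 26292.0$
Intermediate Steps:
$U = -288$ ($U = - 8 \cdot 6^{2} = \left(-8\right) 36 = -288$)
$a{\left(o \right)} = -7$
$Y = 3 \sqrt{5}$ ($Y = \sqrt{-7 + 52} = \sqrt{45} = 3 \sqrt{5} \approx 6.7082$)
$\left(-98 + Y\right) U = \left(-98 + 3 \sqrt{5}\right) \left(-288\right) = 28224 - 864 \sqrt{5}$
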